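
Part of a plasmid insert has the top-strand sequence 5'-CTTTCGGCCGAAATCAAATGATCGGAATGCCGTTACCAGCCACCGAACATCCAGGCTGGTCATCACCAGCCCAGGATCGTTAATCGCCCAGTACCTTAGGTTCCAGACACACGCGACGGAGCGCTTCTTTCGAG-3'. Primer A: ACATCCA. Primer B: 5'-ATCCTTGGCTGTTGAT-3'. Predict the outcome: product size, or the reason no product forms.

Primer B (ATCCTTGGCTGTTGAT) does not match the top strand, and its reverse complement ATCAACAGCCAAGGAT does not match either.
With no annealing site for primer B, no amplification occurs.

No product — primer B has no binding site in the template.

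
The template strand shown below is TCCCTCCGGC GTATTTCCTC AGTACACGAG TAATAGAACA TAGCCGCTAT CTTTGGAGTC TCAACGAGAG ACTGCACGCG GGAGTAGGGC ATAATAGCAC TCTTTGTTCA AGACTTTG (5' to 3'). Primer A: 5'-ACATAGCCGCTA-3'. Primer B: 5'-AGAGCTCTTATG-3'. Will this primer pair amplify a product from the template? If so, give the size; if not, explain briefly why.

Primer B (AGAGCTCTTATG) does not match the top strand, and its reverse complement CATAAGAGCTCT does not match either.
With no annealing site for primer B, no amplification occurs.

No product — primer B has no binding site in the template.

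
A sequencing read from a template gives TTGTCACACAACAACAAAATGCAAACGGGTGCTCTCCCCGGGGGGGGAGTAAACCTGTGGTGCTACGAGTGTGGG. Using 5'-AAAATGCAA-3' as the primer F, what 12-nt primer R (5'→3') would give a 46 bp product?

The forward primer binds at positions 16–24, so a 46 bp product ends at position 16 + 46 − 1 = 61.
The reverse primer anneals to the top strand over positions 50–61, i.e. to TAAACCTGTGGT.
Its sequence written 5'→3' is the reverse complement: ACCACAGGTTTA.

5'-ACCACAGGTTTA-3'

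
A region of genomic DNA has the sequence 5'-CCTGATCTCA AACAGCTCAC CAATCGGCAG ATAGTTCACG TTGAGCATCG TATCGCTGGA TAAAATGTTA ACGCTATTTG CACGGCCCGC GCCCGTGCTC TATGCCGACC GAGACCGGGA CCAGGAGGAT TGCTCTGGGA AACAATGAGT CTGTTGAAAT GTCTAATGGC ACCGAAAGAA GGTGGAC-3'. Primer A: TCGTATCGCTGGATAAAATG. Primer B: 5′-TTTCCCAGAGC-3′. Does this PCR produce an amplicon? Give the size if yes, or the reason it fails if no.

Yes — a 95 bp product.

Primer A (TCGTATCGCTGGATAAAATG) matches the top strand at positions 48–67; it acts as a forward primer.
Primer B's reverse complement is GCTCTGGGAAA, matching the top strand at positions 132–142; it acts as a reverse primer.
The 3' ends face each other across positions 48–142, giving a 95 bp product.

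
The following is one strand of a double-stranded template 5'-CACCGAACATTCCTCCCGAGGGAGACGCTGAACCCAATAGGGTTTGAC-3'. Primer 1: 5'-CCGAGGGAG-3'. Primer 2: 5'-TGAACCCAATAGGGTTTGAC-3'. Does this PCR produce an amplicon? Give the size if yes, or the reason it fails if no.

Primer 1 (CCGAGGGAG) matches the top strand at positions 16–24 (3' end points downstream).
Primer 2 (TGAACCCAATAGGGTTTGAC) also matches the top strand directly, at positions 29–48 — its reverse complement GTCAAACCCTATTGGGTTCA is not present.
Both primers anneal to the bottom strand with 3' ends pointing the same way, so neither can prime synthesis back toward the other.

No product — both primers anneal to the same strand and extend in the same direction.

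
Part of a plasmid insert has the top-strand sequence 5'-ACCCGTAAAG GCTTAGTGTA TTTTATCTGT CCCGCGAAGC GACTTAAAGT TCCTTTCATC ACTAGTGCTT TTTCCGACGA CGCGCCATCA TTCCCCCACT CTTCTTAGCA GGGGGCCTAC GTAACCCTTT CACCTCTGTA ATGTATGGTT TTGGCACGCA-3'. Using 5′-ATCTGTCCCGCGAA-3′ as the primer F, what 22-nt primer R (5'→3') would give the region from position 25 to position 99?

5'-GTGGGGGAATGATGGCGCGTCG-3'

The product's 3' end on the top strand is position 99.
The reverse primer anneals to the top strand over positions 78–99, i.e. to CGACGCGCCATCATTCCCCCAC.
Its sequence written 5'→3' is the reverse complement: GTGGGGGAATGATGGCGCGTCG.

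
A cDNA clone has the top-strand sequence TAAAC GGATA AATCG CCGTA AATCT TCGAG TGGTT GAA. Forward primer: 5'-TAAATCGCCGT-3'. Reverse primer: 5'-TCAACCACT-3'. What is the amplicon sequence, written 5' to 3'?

Forward primer TAAATCGCCGT is found on the top strand at positions 9–19.
Reverse complement of the reverse primer: AGTGGTTGA. This occurs on the top strand at positions 29–37.
The product is the template from position 9 through 37 (29 bp).

5'-TAAATCGCCGTAAATCTTCGAGTGGTTGA-3'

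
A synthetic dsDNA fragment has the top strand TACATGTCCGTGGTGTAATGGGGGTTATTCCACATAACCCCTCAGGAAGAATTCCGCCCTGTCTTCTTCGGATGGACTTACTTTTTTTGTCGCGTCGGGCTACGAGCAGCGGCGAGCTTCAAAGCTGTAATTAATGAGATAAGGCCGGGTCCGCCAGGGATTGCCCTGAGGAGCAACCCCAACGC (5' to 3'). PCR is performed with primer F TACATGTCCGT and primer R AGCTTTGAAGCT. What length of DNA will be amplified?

126 bp

Scanning the template, TACATGTCCGT occurs at positions 1–11; this primer anneals to the bottom strand there with its 3' end pointing downstream.
Reverse complement of the reverse primer: AGCTTCAAAGCT. This occurs on the top strand at positions 115–126.
Amplicon spans positions 1–126: 126 bp.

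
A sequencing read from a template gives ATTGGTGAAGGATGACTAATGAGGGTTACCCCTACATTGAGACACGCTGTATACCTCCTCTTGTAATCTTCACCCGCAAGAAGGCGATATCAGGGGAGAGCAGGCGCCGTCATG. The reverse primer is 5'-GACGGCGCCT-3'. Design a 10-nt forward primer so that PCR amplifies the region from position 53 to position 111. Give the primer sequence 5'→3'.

5'-ACCTCCTCTT-3'

The reverse primer's reverse complement AGGCGCCGTC matches the template at positions 102–111; the product starts at position 53.
The forward primer is identical to the top strand over positions 53–62: ACCTCCTCTT.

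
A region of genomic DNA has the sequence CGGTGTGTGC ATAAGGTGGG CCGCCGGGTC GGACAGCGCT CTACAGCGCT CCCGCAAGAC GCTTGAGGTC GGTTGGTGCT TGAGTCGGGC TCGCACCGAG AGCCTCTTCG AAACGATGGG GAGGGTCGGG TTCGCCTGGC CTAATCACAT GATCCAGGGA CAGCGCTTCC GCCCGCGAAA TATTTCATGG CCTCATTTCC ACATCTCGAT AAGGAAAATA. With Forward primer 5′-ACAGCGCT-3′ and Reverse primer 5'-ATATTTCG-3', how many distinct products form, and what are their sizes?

The forward primer ACAGCGCT matches the top strand at positions 33–40, 43–50, 160–167.
The reverse primer's reverse complement is CGAAATAT, matching at positions 176–183.
Each forward site pairs with the reverse site to give a product ending at position 183: sizes 151, 141, 24 bp.

Three products: 151 bp, 141 bp, 24 bp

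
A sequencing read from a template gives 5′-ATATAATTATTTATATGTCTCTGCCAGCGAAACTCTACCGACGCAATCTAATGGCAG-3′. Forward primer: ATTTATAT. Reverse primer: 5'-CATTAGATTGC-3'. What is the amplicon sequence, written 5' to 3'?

Scanning the template, ATTTATAT occurs at positions 9–16; this primer anneals to the bottom strand there with its 3' end pointing downstream.
The reverse primer's reverse complement is GCAATCTAATG, which matches the template at positions 43–53.
The product is the template from position 9 through 53 (45 bp).

5'-ATTTATATGTCTCTGCCAGCGAAACTCTACCGACGCAATCTAATG-3'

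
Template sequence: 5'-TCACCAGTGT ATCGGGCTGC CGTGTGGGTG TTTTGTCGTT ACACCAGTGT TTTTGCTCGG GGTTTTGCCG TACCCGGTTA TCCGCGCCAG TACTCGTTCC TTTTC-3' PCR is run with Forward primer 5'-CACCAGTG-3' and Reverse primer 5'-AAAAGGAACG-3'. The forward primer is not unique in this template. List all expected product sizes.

The forward primer CACCAGTG matches the top strand at positions 2–9, 42–49.
The reverse primer's reverse complement is CGTTCCTTTT, matching at positions 95–104.
Each forward site pairs with the reverse site to give a product ending at position 104: sizes 103, 63 bp.

103 bp, 63 bp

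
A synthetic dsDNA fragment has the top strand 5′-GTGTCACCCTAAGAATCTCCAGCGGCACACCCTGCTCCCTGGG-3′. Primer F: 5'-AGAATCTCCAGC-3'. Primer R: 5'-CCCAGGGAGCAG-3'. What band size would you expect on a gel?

Scanning the template, AGAATCTCCAGC occurs at positions 12–23; this primer anneals to the bottom strand there with its 3' end pointing downstream.
The reverse primer's reverse complement is CTGCTCCCTGGG, which matches the template at positions 32–43.
The product runs from position 12 to position 43, so its length is 43 − 12 + 1 = 32 bp.

32 bp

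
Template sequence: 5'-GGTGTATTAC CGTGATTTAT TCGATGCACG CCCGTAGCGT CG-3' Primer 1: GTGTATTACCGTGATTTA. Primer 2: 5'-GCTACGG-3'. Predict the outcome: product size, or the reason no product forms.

Yes — a 37 bp product.

Primer 1 (GTGTATTACCGTGATTTA) matches the top strand at positions 2–19; it acts as a forward primer.
Primer 2's reverse complement is CCGTAGC, matching the top strand at positions 32–38; it acts as a reverse primer.
The 3' ends face each other across positions 2–38, giving a 37 bp product.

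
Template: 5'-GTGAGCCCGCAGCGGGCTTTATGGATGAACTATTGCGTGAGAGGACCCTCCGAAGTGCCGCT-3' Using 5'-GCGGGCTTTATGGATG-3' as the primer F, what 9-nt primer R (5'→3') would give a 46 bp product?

5'-CACTTCGGA-3'

The forward primer binds at positions 12–27, so a 46 bp product ends at position 12 + 46 − 1 = 57.
The reverse primer anneals to the top strand over positions 49–57, i.e. to TCCGAAGTG.
Its sequence written 5'→3' is the reverse complement: CACTTCGGA.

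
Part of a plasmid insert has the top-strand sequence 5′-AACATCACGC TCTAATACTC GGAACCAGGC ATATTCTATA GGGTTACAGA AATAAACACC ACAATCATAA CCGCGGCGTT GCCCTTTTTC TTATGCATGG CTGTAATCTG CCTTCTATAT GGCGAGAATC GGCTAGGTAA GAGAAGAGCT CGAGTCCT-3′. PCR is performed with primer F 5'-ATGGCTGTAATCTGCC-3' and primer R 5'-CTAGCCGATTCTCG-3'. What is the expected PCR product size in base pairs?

40 bp

Forward primer ATGGCTGTAATCTGCC is found on the top strand at positions 97–112.
Reverse complement of the reverse primer: CGAGAATCGGCTAG. This occurs on the top strand at positions 123–136.
Product length = (reverse-primer end) − (forward-primer start) + 1 = 136 − 97 + 1 = 40 bp.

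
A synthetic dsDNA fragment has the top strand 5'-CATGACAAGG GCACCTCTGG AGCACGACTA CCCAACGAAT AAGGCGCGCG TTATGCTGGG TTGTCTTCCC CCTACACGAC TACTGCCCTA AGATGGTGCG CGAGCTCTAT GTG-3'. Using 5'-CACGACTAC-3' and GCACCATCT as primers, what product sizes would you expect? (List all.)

77 bp, 25 bp

The forward primer CACGACTAC matches the top strand at positions 23–31, 75–83.
The reverse primer's reverse complement is AGATGGTGC, matching at positions 91–99.
Each forward site pairs with the reverse site to give a product ending at position 99: sizes 77, 25 bp.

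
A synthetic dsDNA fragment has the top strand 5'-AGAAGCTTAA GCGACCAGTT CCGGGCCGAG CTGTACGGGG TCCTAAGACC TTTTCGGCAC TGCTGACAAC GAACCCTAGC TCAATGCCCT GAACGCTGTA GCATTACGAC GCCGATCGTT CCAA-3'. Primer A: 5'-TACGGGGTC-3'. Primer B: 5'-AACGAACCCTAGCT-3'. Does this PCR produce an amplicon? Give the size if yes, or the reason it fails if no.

Primer A (TACGGGGTC) matches the top strand at positions 34–42 (3' end points downstream).
Primer B (AACGAACCCTAGCT) also matches the top strand directly, at positions 68–81 — its reverse complement AGCTAGGGTTCGTT is not present.
Both primers anneal to the bottom strand with 3' ends pointing the same way, so neither can prime synthesis back toward the other.

No product — both primers anneal to the same strand and extend in the same direction.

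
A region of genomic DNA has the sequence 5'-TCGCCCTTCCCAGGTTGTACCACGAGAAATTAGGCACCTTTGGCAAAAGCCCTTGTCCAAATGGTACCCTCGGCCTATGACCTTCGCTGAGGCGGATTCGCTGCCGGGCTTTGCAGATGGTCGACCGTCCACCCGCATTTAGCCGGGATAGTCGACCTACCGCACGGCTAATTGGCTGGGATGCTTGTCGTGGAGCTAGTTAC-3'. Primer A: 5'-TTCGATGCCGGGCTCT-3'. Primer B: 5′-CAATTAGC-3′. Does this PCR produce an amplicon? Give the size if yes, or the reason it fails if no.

Primer A (TTCGATGCCGGGCTCT) does not match the top strand, and its reverse complement AGAGCCCGGCATCGAA does not match either.
With no annealing site for primer A, no amplification occurs.

No product — primer A has no binding site in the template.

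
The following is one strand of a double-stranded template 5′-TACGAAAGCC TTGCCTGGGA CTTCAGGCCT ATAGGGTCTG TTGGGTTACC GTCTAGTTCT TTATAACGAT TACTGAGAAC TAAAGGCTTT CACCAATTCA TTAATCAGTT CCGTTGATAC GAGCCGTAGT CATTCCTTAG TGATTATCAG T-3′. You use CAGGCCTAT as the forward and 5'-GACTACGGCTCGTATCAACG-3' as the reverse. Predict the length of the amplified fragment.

108 bp

The forward primer matches the template at positions 24–32.
Taking the reverse complement of GACTACGGCTCGTATCAACG gives CGTTGATACGAGCCGTAGTC, found at positions 112–131 on the template; the primer anneals here to the top strand with its 3' end pointing upstream.
Amplicon spans positions 24–131: 108 bp.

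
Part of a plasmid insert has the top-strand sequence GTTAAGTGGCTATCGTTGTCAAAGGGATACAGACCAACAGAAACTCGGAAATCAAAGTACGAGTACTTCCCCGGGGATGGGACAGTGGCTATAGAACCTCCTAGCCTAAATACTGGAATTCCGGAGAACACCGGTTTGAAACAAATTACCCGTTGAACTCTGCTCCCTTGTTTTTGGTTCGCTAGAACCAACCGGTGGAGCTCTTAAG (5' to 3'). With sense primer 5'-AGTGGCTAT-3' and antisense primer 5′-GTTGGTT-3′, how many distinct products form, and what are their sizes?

The forward primer AGTGGCTAT matches the top strand at positions 5–13, 84–92.
The reverse primer's reverse complement is AACCAAC, matching at positions 186–192.
Each forward site pairs with the reverse site to give a product ending at position 192: sizes 188, 109 bp.

Two products: 188 bp, 109 bp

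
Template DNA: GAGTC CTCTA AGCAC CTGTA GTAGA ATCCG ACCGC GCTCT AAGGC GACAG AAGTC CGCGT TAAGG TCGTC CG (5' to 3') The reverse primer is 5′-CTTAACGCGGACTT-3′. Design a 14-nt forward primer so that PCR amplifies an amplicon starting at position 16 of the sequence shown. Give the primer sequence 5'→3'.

5'-CTGTAGTAGAATCC-3'

The reverse primer's reverse complement AAGTCCGCGTTAAG matches the template at positions 51–64; the product starts at position 16.
The forward primer is identical to the top strand over positions 16–29: CTGTAGTAGAATCC.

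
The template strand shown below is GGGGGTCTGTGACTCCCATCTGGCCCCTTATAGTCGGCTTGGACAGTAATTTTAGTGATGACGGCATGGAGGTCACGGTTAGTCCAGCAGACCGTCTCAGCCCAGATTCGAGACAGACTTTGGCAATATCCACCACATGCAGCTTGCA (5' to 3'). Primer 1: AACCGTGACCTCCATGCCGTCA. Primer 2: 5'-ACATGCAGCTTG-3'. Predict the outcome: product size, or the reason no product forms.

No product — the primers' 3' ends point away from each other.

Primer 1 (AACCGTGACCTCCATGCCGTCA) has reverse complement TGACGGCATGGAGGTCACGGTT, which matches the top strand at positions 59–80; primer 1 anneals to the top strand there with its 3' end pointing upstream toward position 59.
Primer 2 (ACATGCAGCTTG) matches the top strand directly at positions 135–146; it anneals to the bottom strand with its 3' end pointing downstream toward position 146.
The 3' ends diverge (primer 1 extends toward position 1, primer 2 toward position 148), so the primers never converge on a shared product.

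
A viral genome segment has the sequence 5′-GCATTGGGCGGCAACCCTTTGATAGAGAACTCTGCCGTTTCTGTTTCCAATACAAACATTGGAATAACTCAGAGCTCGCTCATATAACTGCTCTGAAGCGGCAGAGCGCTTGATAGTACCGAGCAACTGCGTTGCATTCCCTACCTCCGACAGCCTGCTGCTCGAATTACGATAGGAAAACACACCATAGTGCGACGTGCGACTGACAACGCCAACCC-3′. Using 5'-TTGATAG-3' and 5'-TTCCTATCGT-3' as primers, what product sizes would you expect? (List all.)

The forward primer TTGATAG matches the top strand at positions 19–25, 110–116.
The reverse primer's reverse complement is ACGATAGGAA, matching at positions 169–178.
Each forward site pairs with the reverse site to give a product ending at position 178: sizes 160, 69 bp.

160 bp, 69 bp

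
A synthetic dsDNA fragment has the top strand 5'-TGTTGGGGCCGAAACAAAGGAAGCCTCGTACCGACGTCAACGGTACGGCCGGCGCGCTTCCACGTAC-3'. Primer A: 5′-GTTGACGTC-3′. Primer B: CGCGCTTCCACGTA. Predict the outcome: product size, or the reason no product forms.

Primer A (GTTGACGTC) has reverse complement GACGTCAAC, which matches the top strand at positions 33–41; primer A anneals to the top strand there with its 3' end pointing upstream toward position 33.
Primer B (CGCGCTTCCACGTA) matches the top strand directly at positions 53–66; it anneals to the bottom strand with its 3' end pointing downstream toward position 66.
The 3' ends diverge (primer A extends toward position 1, primer B toward position 67), so the primers never converge on a shared product.

No product — the primers' 3' ends point away from each other.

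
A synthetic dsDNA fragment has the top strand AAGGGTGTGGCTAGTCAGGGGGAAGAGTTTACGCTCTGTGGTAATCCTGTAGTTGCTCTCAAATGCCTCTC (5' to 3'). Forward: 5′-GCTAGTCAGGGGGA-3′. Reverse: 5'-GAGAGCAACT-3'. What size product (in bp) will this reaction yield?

The forward primer matches the template at positions 10–23.
Taking the reverse complement of GAGAGCAACT gives AGTTGCTCTC, found at positions 51–60 on the template; the primer anneals here to the top strand with its 3' end pointing upstream.
The product runs from position 10 to position 60, so its length is 60 − 10 + 1 = 51 bp.

51 bp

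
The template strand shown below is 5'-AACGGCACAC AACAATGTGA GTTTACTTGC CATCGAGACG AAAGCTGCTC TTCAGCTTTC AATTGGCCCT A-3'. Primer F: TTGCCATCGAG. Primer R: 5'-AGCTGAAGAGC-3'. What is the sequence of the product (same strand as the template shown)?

The forward primer matches the template at positions 27–37.
Taking the reverse complement of AGCTGAAGAGC gives GCTCTTCAGCT, found at positions 47–57 on the template; the primer anneals here to the top strand with its 3' end pointing upstream.
The product is the template from position 27 through 57 (31 bp).

5'-TTGCCATCGAGACGAAAGCTGCTCTTCAGCT-3'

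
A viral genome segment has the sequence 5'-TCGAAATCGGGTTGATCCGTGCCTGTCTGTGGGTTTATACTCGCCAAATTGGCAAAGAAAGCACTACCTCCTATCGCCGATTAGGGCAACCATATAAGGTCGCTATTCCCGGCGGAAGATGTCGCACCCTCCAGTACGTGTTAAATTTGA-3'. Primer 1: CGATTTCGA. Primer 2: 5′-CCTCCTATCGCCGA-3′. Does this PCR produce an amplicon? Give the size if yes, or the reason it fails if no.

No product — the primers' 3' ends point away from each other.

Primer 1 (CGATTTCGA) has reverse complement TCGAAATCG, which matches the top strand at positions 1–9; primer 1 anneals to the top strand there with its 3' end pointing upstream toward position 1.
Primer 2 (CCTCCTATCGCCGA) matches the top strand directly at positions 67–80; it anneals to the bottom strand with its 3' end pointing downstream toward position 80.
The 3' ends diverge (primer 1 extends toward position 1, primer 2 toward position 150), so the primers never converge on a shared product.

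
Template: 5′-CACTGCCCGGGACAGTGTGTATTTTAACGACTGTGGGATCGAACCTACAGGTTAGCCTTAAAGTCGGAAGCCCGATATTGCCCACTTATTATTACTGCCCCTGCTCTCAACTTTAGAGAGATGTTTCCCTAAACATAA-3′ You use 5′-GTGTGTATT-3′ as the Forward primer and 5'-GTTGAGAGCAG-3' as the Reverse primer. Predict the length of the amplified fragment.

Scanning the template, GTGTGTATT occurs at positions 15–23; this primer anneals to the bottom strand there with its 3' end pointing downstream.
Reverse complement of the reverse primer: CTGCTCTCAAC. This occurs on the top strand at positions 101–111.
The product runs from position 15 to position 111, so its length is 111 − 15 + 1 = 97 bp.

97 bp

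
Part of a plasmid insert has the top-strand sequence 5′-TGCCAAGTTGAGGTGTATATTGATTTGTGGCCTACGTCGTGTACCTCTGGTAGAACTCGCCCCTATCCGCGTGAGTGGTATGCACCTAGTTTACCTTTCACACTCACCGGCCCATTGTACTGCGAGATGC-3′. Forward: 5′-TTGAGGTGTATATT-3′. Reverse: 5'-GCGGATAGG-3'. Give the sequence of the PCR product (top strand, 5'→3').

Forward primer TTGAGGTGTATATT is found on the top strand at positions 8–21.
Taking the reverse complement of GCGGATAGG gives CCTATCCGC, found at positions 62–70 on the template; the primer anneals here to the top strand with its 3' end pointing upstream.
The product is the template from position 8 through 70 (63 bp).

5'-TTGAGGTGTATATTGATTTGTGGCCTACGTCGTGTACCTCTGGTAGAACTCGCCCCTATCCGC-3'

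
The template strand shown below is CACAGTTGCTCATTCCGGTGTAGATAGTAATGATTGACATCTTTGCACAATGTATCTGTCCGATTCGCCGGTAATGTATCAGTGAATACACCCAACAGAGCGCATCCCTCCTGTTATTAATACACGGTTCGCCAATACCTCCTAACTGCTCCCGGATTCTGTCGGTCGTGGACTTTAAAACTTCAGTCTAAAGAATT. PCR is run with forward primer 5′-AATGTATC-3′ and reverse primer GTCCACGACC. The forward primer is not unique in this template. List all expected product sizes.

125 bp, 101 bp

The forward primer AATGTATC matches the top strand at positions 49–56, 73–80.
The reverse primer's reverse complement is GGTCGTGGAC, matching at positions 164–173.
Each forward site pairs with the reverse site to give a product ending at position 173: sizes 125, 101 bp.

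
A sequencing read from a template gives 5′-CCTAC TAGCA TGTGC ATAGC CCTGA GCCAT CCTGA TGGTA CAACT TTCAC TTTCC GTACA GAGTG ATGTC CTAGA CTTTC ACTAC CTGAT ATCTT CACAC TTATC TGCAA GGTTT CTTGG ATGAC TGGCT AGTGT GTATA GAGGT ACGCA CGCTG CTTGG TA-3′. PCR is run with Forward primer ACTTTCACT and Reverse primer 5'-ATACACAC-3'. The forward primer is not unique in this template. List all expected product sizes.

The forward primer ACTTTCACT matches the top strand at positions 43–51, 75–83.
The reverse primer's reverse complement is GTGTGTAT, matching at positions 132–139.
Each forward site pairs with the reverse site to give a product ending at position 139: sizes 97, 65 bp.

97 bp, 65 bp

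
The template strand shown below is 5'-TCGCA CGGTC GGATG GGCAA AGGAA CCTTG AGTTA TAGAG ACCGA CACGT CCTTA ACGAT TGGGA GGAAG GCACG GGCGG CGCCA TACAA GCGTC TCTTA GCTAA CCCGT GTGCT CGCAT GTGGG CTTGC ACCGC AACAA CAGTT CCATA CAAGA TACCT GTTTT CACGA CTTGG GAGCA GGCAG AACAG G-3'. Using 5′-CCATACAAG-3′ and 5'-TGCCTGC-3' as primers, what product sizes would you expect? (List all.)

102 bp, 39 bp

The forward primer CCATACAAG matches the top strand at positions 83–91, 146–154.
The reverse primer's reverse complement is GCAGGCA, matching at positions 178–184.
Each forward site pairs with the reverse site to give a product ending at position 184: sizes 102, 39 bp.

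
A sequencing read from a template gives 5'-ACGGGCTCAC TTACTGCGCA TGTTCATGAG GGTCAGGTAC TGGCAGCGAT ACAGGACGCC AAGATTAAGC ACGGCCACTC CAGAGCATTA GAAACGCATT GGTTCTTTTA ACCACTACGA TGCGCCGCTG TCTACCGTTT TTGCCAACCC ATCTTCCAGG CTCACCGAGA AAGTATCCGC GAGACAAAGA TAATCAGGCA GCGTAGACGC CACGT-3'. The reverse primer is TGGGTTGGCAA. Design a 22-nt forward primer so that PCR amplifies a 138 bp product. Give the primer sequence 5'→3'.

5'-CTGCGCATGTTCATGAGGGTCA-3'

The reverse primer's reverse complement TTGCCAACCCA matches the template at positions 141–151, so the product ends at position 151.
A 138 bp product then starts at position 151 − 138 + 1 = 14.
The forward primer is identical to the top strand there: CTGCGCATGTTCATGAGGGTCA.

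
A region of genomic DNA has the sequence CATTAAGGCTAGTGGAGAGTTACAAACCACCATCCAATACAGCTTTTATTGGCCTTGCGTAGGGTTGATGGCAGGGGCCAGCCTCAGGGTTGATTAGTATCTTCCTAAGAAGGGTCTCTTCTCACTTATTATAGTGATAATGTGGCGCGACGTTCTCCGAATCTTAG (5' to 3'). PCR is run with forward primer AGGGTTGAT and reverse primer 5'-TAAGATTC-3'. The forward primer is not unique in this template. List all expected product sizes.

The forward primer AGGGTTGAT matches the top strand at positions 61–69, 86–94.
The reverse primer's reverse complement is GAATCTTA, matching at positions 159–166.
Each forward site pairs with the reverse site to give a product ending at position 166: sizes 106, 81 bp.

106 bp, 81 bp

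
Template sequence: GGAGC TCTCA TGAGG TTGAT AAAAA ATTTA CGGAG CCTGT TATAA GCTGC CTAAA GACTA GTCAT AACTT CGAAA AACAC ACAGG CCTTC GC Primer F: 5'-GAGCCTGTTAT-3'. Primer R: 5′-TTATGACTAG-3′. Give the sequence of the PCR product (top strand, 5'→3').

5'-GAGCCTGTTATAAGCTGCCTAAAGACTAGTCATAA-3'

The forward primer matches the template at positions 33–43.
The reverse primer's reverse complement is CTAGTCATAA, which matches the template at positions 58–67.
The product is the template from position 33 through 67 (35 bp).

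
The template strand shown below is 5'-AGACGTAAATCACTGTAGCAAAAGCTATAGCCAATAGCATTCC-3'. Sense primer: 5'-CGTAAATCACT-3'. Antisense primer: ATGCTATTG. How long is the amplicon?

Forward primer CGTAAATCACT is found on the top strand at positions 4–14.
Reverse complement of the reverse primer: CAATAGCAT. This occurs on the top strand at positions 32–40.
The product runs from position 4 to position 40, so its length is 40 − 4 + 1 = 37 bp.

37 bp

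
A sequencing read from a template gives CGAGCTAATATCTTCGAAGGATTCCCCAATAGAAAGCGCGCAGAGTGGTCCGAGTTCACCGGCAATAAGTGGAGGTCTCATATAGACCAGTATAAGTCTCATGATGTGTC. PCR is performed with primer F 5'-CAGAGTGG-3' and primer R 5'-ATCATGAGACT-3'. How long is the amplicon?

The forward primer matches the template at positions 41–48.
Reverse complement of the reverse primer: AGTCTCATGAT. This occurs on the top strand at positions 95–105.
Amplicon spans positions 41–105: 65 bp.

65 bp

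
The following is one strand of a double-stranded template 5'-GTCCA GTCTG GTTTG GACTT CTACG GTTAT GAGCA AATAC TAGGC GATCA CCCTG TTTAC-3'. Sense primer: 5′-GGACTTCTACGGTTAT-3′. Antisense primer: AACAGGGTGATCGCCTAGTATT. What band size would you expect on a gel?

The forward primer matches the template at positions 15–30.
Taking the reverse complement of AACAGGGTGATCGCCTAGTATT gives AATACTAGGCGATCACCCTGTT, found at positions 36–57 on the template; the primer anneals here to the top strand with its 3' end pointing upstream.
Amplicon spans positions 15–57: 43 bp.

43 bp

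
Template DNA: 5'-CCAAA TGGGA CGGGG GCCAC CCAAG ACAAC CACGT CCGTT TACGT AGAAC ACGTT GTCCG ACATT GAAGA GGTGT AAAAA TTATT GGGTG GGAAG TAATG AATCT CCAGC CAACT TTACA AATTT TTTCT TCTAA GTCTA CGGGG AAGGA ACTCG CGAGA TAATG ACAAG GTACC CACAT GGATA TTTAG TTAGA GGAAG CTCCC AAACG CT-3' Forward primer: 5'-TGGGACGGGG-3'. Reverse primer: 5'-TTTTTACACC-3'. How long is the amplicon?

75 bp

Forward primer TGGGACGGGG is found on the top strand at positions 6–15.
Taking the reverse complement of TTTTTACACC gives GGTGTAAAAA, found at positions 71–80 on the template; the primer anneals here to the top strand with its 3' end pointing upstream.
Product length = (reverse-primer end) − (forward-primer start) + 1 = 80 − 6 + 1 = 75 bp.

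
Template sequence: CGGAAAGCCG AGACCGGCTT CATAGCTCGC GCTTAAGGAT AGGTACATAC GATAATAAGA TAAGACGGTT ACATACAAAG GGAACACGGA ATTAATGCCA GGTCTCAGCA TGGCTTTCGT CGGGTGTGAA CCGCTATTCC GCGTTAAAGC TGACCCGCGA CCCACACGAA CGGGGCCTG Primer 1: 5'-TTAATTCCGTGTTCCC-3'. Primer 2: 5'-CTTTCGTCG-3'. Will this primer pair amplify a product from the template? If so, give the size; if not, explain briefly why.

Primer 1 (TTAATTCCGTGTTCCC) has reverse complement GGGAACACGGAATTAA, which matches the top strand at positions 80–95; primer 1 anneals to the top strand there with its 3' end pointing upstream toward position 80.
Primer 2 (CTTTCGTCG) matches the top strand directly at positions 114–122; it anneals to the bottom strand with its 3' end pointing downstream toward position 122.
The 3' ends diverge (primer 1 extends toward position 1, primer 2 toward position 179), so the primers never converge on a shared product.

No product — the primers' 3' ends point away from each other.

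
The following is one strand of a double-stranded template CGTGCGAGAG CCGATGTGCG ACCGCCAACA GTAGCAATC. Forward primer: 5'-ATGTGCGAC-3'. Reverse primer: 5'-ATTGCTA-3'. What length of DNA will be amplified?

Scanning the template, ATGTGCGAC occurs at positions 14–22; this primer anneals to the bottom strand there with its 3' end pointing downstream.
Reverse complement of the reverse primer: TAGCAAT. This occurs on the top strand at positions 32–38.
Product length = (reverse-primer end) − (forward-primer start) + 1 = 38 − 14 + 1 = 25 bp.

25 bp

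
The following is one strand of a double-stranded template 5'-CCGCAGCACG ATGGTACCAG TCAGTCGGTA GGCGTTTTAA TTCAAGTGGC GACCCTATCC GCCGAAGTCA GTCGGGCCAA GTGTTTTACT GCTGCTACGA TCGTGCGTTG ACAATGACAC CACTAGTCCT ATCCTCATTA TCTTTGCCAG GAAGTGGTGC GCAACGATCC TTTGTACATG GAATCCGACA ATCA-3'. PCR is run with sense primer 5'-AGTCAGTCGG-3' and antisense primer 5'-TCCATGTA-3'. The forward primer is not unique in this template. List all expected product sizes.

The forward primer AGTCAGTCGG matches the top strand at positions 19–28, 66–75.
The reverse primer's reverse complement is TACATGGA, matching at positions 175–182.
Each forward site pairs with the reverse site to give a product ending at position 182: sizes 164, 117 bp.

164 bp, 117 bp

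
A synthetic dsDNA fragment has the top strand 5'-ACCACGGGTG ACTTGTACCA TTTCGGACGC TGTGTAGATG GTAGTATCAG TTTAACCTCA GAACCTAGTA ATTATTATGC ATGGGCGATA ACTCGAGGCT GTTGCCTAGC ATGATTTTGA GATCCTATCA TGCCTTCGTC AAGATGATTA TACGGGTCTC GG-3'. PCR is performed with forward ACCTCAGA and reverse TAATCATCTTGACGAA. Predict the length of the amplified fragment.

Scanning the template, ACCTCAGA occurs at positions 55–62; this primer anneals to the bottom strand there with its 3' end pointing downstream.
The reverse primer's reverse complement is TTCGTCAAGATGATTA, which matches the template at positions 135–150.
The product runs from position 55 to position 150, so its length is 150 − 55 + 1 = 96 bp.

96 bp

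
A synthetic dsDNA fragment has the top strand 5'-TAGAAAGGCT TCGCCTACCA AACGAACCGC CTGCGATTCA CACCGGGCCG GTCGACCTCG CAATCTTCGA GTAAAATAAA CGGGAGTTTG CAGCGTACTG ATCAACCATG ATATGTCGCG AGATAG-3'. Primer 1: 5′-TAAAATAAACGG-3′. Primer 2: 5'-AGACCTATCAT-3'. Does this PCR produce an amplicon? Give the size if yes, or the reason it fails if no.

Primer 2 (AGACCTATCAT) does not match the top strand, and its reverse complement ATGATAGGTCT does not match either.
With no annealing site for primer 2, no amplification occurs.

No product — primer 2 has no binding site in the template.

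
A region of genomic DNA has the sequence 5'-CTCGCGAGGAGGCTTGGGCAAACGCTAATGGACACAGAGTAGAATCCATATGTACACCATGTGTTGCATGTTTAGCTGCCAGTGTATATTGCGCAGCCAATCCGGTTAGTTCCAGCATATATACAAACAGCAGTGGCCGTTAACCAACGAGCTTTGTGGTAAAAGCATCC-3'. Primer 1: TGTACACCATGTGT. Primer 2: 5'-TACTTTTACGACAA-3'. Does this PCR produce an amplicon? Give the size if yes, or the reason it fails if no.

No product — primer 2 has no binding site in the template.

Primer 2 (TACTTTTACGACAA) does not match the top strand, and its reverse complement TTGTCGTAAAAGTA does not match either.
With no annealing site for primer 2, no amplification occurs.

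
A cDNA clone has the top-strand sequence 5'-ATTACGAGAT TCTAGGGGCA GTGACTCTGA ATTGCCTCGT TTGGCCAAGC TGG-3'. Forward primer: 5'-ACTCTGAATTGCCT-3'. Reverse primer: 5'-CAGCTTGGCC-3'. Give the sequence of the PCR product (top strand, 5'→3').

Forward primer ACTCTGAATTGCCT is found on the top strand at positions 24–37.
Taking the reverse complement of CAGCTTGGCC gives GGCCAAGCTG, found at positions 43–52 on the template; the primer anneals here to the top strand with its 3' end pointing upstream.
The product is the template from position 24 through 52 (29 bp).

5'-ACTCTGAATTGCCTCGTTTGGCCAAGCTG-3'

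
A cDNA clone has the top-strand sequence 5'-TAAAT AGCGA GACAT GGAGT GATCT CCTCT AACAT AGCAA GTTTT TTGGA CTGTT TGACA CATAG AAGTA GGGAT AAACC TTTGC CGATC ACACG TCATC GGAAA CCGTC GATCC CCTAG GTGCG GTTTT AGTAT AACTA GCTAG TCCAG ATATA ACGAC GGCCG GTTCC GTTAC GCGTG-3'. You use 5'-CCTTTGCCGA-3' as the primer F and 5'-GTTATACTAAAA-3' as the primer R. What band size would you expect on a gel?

60 bp

Scanning the template, CCTTTGCCGA occurs at positions 79–88; this primer anneals to the bottom strand there with its 3' end pointing downstream.
Taking the reverse complement of GTTATACTAAAA gives TTTTAGTATAAC, found at positions 127–138 on the template; the primer anneals here to the top strand with its 3' end pointing upstream.
Amplicon spans positions 79–138: 60 bp.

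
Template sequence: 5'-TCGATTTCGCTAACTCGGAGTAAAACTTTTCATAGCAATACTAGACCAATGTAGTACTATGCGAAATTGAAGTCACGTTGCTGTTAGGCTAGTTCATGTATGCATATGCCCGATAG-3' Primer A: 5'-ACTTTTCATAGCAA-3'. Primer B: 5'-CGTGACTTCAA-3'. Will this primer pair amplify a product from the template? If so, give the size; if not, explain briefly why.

Primer A (ACTTTTCATAGCAA) matches the top strand at positions 25–38; it acts as a forward primer.
Primer B's reverse complement is TTGAAGTCACG, matching the top strand at positions 67–77; it acts as a reverse primer.
The 3' ends face each other across positions 25–77, giving a 53 bp product.

Yes — a 53 bp product.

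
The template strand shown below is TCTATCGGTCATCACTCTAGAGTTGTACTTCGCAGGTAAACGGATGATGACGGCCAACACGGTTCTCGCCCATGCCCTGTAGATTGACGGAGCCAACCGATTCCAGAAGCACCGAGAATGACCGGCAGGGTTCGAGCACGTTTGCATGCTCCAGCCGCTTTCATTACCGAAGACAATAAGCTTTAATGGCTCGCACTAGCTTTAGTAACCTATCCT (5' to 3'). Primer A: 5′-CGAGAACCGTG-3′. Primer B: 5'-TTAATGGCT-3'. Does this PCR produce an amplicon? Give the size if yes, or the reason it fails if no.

No product — the primers' 3' ends point away from each other.

Primer A (CGAGAACCGTG) has reverse complement CACGGTTCTCG, which matches the top strand at positions 58–68; primer A anneals to the top strand there with its 3' end pointing upstream toward position 58.
Primer B (TTAATGGCT) matches the top strand directly at positions 183–191; it anneals to the bottom strand with its 3' end pointing downstream toward position 191.
The 3' ends diverge (primer A extends toward position 1, primer B toward position 216), so the primers never converge on a shared product.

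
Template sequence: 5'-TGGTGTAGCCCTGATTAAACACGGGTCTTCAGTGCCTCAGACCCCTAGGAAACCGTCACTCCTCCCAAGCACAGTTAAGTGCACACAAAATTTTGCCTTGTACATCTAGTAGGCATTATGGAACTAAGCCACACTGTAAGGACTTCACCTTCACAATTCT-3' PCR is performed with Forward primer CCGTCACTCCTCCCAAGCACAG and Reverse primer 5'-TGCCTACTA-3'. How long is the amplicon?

63 bp

The forward primer matches the template at positions 53–74.
The reverse primer's reverse complement is TAGTAGGCA, which matches the template at positions 107–115.
Amplicon spans positions 53–115: 63 bp.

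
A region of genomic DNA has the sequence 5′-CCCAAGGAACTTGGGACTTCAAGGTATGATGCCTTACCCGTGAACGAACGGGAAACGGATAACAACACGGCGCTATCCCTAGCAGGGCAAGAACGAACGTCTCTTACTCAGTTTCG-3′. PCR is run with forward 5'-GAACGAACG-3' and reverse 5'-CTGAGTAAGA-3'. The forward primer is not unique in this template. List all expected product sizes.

70 bp, 21 bp

The forward primer GAACGAACG matches the top strand at positions 42–50, 91–99.
The reverse primer's reverse complement is TCTTACTCAG, matching at positions 102–111.
Each forward site pairs with the reverse site to give a product ending at position 111: sizes 70, 21 bp.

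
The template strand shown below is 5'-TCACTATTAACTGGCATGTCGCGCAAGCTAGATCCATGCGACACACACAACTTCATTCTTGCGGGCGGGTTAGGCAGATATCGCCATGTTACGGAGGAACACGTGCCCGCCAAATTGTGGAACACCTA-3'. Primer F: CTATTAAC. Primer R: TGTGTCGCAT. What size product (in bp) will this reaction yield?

Scanning the template, CTATTAAC occurs at positions 4–11; this primer anneals to the bottom strand there with its 3' end pointing downstream.
Reverse complement of the reverse primer: ATGCGACACA. This occurs on the top strand at positions 36–45.
Amplicon spans positions 4–45: 42 bp.

42 bp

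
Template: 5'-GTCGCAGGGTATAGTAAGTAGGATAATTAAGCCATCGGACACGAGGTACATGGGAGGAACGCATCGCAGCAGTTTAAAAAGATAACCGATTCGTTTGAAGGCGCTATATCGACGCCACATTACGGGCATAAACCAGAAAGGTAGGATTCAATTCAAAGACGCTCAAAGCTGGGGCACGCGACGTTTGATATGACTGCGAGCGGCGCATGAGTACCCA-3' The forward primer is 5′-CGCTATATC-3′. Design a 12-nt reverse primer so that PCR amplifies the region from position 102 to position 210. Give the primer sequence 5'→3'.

The product's 3' end on the top strand is position 210.
The reverse primer anneals to the top strand over positions 199–210, i.e. to AGCGGCGCATGA.
Its sequence written 5'→3' is the reverse complement: TCATGCGCCGCT.

5'-TCATGCGCCGCT-3'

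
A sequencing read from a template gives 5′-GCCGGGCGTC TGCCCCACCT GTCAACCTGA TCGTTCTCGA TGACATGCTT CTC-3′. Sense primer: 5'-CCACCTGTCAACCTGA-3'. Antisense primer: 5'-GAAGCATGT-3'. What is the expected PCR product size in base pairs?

37 bp

The forward primer matches the template at positions 15–30.
The reverse primer's reverse complement is ACATGCTTC, which matches the template at positions 43–51.
Product length = (reverse-primer end) − (forward-primer start) + 1 = 51 − 15 + 1 = 37 bp.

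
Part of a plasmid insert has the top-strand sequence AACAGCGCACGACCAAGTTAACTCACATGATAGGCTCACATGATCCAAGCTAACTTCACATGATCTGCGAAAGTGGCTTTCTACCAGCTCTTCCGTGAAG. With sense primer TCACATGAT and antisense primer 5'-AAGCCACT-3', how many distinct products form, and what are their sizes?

The forward primer TCACATGAT matches the top strand at positions 23–31, 36–44, 56–64.
The reverse primer's reverse complement is AGTGGCTT, matching at positions 72–79.
Each forward site pairs with the reverse site to give a product ending at position 79: sizes 57, 44, 24 bp.

Three products: 57 bp, 44 bp, 24 bp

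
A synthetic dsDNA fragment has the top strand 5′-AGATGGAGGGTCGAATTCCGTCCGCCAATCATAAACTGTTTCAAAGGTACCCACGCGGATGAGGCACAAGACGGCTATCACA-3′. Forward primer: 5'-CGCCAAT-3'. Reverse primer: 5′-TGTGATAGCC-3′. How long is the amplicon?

60 bp

Scanning the template, CGCCAAT occurs at positions 23–29; this primer anneals to the bottom strand there with its 3' end pointing downstream.
The reverse primer's reverse complement is GGCTATCACA, which matches the template at positions 73–82.
Amplicon spans positions 23–82: 60 bp.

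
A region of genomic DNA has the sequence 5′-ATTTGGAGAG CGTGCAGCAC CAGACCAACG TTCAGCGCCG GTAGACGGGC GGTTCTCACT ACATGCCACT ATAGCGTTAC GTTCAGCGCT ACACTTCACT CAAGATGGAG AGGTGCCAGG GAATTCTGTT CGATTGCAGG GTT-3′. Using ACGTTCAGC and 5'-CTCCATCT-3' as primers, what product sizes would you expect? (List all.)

The forward primer ACGTTCAGC matches the top strand at positions 28–36, 79–87.
The reverse primer's reverse complement is AGATGGAG, matching at positions 103–110.
Each forward site pairs with the reverse site to give a product ending at position 110: sizes 83, 32 bp.

83 bp, 32 bp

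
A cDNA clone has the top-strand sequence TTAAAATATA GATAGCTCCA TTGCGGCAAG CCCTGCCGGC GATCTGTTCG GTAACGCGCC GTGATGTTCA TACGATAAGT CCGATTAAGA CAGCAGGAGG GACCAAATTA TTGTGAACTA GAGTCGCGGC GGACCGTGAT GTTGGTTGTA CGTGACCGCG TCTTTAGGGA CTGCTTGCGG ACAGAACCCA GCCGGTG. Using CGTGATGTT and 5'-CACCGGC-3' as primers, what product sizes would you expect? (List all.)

The forward primer CGTGATGTT matches the top strand at positions 60–68, 135–143.
The reverse primer's reverse complement is GCCGGTG, matching at positions 191–197.
Each forward site pairs with the reverse site to give a product ending at position 197: sizes 138, 63 bp.

138 bp, 63 bp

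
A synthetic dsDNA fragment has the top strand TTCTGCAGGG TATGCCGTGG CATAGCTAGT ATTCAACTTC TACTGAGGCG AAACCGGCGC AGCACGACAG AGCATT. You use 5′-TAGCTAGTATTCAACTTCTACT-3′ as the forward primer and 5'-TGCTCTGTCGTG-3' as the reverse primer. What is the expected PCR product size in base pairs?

The forward primer matches the template at positions 23–44.
The reverse primer's reverse complement is CACGACAGAGCA, which matches the template at positions 63–74.
The product runs from position 23 to position 74, so its length is 74 − 23 + 1 = 52 bp.

52 bp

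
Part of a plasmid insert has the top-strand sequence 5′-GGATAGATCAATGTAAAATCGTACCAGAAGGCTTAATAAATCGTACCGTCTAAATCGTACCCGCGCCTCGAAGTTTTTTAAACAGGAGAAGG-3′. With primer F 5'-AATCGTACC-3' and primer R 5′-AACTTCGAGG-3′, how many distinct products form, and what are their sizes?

The forward primer AATCGTACC matches the top strand at positions 17–25, 39–47, 53–61.
The reverse primer's reverse complement is CCTCGAAGTT, matching at positions 66–75.
Each forward site pairs with the reverse site to give a product ending at position 75: sizes 59, 37, 23 bp.

Three products: 59 bp, 37 bp, 23 bp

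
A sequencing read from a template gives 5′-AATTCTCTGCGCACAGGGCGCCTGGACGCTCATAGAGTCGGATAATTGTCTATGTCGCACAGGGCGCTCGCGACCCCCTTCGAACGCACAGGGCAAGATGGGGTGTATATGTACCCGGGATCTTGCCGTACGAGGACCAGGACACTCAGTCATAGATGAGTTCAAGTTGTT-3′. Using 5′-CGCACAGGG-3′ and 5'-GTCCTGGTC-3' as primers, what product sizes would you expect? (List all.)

134 bp, 88 bp, 59 bp

The forward primer CGCACAGGG matches the top strand at positions 10–18, 56–64, 85–93.
The reverse primer's reverse complement is GACCAGGAC, matching at positions 135–143.
Each forward site pairs with the reverse site to give a product ending at position 143: sizes 134, 88, 59 bp.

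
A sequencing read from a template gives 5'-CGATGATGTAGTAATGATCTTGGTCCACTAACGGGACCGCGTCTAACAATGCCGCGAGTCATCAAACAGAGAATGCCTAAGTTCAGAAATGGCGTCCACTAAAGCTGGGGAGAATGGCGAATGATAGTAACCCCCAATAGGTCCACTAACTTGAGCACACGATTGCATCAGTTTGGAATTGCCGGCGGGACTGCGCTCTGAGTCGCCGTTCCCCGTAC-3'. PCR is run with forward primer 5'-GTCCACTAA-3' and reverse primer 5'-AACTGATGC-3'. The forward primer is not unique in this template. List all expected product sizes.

The forward primer GTCCACTAA matches the top strand at positions 23–31, 94–102, 141–149.
The reverse primer's reverse complement is GCATCAGTT, matching at positions 165–173.
Each forward site pairs with the reverse site to give a product ending at position 173: sizes 151, 80, 33 bp.

151 bp, 80 bp, 33 bp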